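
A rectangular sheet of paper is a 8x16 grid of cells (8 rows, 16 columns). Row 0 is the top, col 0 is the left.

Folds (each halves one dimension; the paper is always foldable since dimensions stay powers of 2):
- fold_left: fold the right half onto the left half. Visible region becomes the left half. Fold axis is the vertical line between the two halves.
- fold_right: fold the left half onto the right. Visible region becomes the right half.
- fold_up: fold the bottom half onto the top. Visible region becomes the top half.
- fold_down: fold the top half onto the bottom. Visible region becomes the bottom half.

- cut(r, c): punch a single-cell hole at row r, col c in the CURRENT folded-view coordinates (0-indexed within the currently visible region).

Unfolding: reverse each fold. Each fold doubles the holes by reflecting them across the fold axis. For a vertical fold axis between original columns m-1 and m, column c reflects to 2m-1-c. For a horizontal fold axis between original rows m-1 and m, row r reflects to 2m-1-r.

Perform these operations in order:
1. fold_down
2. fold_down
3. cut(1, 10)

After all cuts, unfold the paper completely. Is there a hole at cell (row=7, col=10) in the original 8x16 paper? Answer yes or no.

Answer: yes

Derivation:
Op 1 fold_down: fold axis h@4; visible region now rows[4,8) x cols[0,16) = 4x16
Op 2 fold_down: fold axis h@6; visible region now rows[6,8) x cols[0,16) = 2x16
Op 3 cut(1, 10): punch at orig (7,10); cuts so far [(7, 10)]; region rows[6,8) x cols[0,16) = 2x16
Unfold 1 (reflect across h@6): 2 holes -> [(4, 10), (7, 10)]
Unfold 2 (reflect across h@4): 4 holes -> [(0, 10), (3, 10), (4, 10), (7, 10)]
Holes: [(0, 10), (3, 10), (4, 10), (7, 10)]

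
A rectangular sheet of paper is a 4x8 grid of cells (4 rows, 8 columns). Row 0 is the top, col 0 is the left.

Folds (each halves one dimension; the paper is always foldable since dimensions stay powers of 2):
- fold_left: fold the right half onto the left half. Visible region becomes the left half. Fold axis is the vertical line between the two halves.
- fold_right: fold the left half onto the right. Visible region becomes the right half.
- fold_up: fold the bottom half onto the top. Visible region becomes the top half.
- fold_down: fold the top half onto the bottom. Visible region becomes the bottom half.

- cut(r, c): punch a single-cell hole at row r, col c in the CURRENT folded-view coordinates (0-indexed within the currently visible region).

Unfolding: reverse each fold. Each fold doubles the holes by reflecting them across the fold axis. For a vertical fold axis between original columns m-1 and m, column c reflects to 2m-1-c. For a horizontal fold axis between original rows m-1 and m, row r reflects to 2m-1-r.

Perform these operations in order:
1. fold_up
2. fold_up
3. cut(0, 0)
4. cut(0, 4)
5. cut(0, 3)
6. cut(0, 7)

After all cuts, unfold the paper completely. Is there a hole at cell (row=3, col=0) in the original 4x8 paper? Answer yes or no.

Answer: yes

Derivation:
Op 1 fold_up: fold axis h@2; visible region now rows[0,2) x cols[0,8) = 2x8
Op 2 fold_up: fold axis h@1; visible region now rows[0,1) x cols[0,8) = 1x8
Op 3 cut(0, 0): punch at orig (0,0); cuts so far [(0, 0)]; region rows[0,1) x cols[0,8) = 1x8
Op 4 cut(0, 4): punch at orig (0,4); cuts so far [(0, 0), (0, 4)]; region rows[0,1) x cols[0,8) = 1x8
Op 5 cut(0, 3): punch at orig (0,3); cuts so far [(0, 0), (0, 3), (0, 4)]; region rows[0,1) x cols[0,8) = 1x8
Op 6 cut(0, 7): punch at orig (0,7); cuts so far [(0, 0), (0, 3), (0, 4), (0, 7)]; region rows[0,1) x cols[0,8) = 1x8
Unfold 1 (reflect across h@1): 8 holes -> [(0, 0), (0, 3), (0, 4), (0, 7), (1, 0), (1, 3), (1, 4), (1, 7)]
Unfold 2 (reflect across h@2): 16 holes -> [(0, 0), (0, 3), (0, 4), (0, 7), (1, 0), (1, 3), (1, 4), (1, 7), (2, 0), (2, 3), (2, 4), (2, 7), (3, 0), (3, 3), (3, 4), (3, 7)]
Holes: [(0, 0), (0, 3), (0, 4), (0, 7), (1, 0), (1, 3), (1, 4), (1, 7), (2, 0), (2, 3), (2, 4), (2, 7), (3, 0), (3, 3), (3, 4), (3, 7)]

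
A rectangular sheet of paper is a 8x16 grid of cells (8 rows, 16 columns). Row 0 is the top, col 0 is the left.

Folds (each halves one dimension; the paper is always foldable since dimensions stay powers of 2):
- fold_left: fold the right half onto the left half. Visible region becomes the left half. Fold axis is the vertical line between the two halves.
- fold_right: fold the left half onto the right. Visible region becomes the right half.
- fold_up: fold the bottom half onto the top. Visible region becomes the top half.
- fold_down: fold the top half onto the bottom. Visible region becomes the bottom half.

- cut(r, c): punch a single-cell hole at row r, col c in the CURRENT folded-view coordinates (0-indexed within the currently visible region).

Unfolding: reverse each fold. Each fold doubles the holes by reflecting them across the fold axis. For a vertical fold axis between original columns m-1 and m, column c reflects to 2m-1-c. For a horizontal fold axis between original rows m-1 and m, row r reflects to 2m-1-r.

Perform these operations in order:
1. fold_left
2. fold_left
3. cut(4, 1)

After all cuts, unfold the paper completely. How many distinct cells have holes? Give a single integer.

Answer: 4

Derivation:
Op 1 fold_left: fold axis v@8; visible region now rows[0,8) x cols[0,8) = 8x8
Op 2 fold_left: fold axis v@4; visible region now rows[0,8) x cols[0,4) = 8x4
Op 3 cut(4, 1): punch at orig (4,1); cuts so far [(4, 1)]; region rows[0,8) x cols[0,4) = 8x4
Unfold 1 (reflect across v@4): 2 holes -> [(4, 1), (4, 6)]
Unfold 2 (reflect across v@8): 4 holes -> [(4, 1), (4, 6), (4, 9), (4, 14)]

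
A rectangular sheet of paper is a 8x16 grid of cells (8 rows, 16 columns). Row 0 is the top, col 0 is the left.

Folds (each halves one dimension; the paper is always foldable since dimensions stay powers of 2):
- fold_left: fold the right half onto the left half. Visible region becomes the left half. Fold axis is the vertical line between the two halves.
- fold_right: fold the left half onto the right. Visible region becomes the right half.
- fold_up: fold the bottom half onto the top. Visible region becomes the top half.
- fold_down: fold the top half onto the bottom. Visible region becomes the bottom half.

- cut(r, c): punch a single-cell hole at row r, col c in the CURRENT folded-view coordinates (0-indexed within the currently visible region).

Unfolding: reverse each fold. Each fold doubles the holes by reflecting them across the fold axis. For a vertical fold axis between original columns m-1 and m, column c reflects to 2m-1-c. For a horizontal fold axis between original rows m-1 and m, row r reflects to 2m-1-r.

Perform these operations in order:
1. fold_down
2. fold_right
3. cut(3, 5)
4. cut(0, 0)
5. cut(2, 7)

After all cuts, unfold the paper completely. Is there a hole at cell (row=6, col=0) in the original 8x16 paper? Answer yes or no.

Answer: yes

Derivation:
Op 1 fold_down: fold axis h@4; visible region now rows[4,8) x cols[0,16) = 4x16
Op 2 fold_right: fold axis v@8; visible region now rows[4,8) x cols[8,16) = 4x8
Op 3 cut(3, 5): punch at orig (7,13); cuts so far [(7, 13)]; region rows[4,8) x cols[8,16) = 4x8
Op 4 cut(0, 0): punch at orig (4,8); cuts so far [(4, 8), (7, 13)]; region rows[4,8) x cols[8,16) = 4x8
Op 5 cut(2, 7): punch at orig (6,15); cuts so far [(4, 8), (6, 15), (7, 13)]; region rows[4,8) x cols[8,16) = 4x8
Unfold 1 (reflect across v@8): 6 holes -> [(4, 7), (4, 8), (6, 0), (6, 15), (7, 2), (7, 13)]
Unfold 2 (reflect across h@4): 12 holes -> [(0, 2), (0, 13), (1, 0), (1, 15), (3, 7), (3, 8), (4, 7), (4, 8), (6, 0), (6, 15), (7, 2), (7, 13)]
Holes: [(0, 2), (0, 13), (1, 0), (1, 15), (3, 7), (3, 8), (4, 7), (4, 8), (6, 0), (6, 15), (7, 2), (7, 13)]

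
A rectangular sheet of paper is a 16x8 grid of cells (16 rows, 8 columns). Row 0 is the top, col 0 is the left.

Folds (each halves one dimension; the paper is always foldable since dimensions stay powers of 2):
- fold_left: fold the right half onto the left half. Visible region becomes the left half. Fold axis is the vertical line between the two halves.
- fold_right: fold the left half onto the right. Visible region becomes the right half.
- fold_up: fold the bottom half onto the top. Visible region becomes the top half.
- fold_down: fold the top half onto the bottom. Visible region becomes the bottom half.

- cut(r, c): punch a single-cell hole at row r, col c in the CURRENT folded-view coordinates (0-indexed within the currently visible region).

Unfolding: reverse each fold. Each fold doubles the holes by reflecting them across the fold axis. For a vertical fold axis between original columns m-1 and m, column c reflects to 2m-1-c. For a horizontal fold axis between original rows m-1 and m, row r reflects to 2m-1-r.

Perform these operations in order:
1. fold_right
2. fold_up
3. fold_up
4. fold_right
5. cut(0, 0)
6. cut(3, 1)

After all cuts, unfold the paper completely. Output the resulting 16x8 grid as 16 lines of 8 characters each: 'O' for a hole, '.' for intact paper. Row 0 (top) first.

Op 1 fold_right: fold axis v@4; visible region now rows[0,16) x cols[4,8) = 16x4
Op 2 fold_up: fold axis h@8; visible region now rows[0,8) x cols[4,8) = 8x4
Op 3 fold_up: fold axis h@4; visible region now rows[0,4) x cols[4,8) = 4x4
Op 4 fold_right: fold axis v@6; visible region now rows[0,4) x cols[6,8) = 4x2
Op 5 cut(0, 0): punch at orig (0,6); cuts so far [(0, 6)]; region rows[0,4) x cols[6,8) = 4x2
Op 6 cut(3, 1): punch at orig (3,7); cuts so far [(0, 6), (3, 7)]; region rows[0,4) x cols[6,8) = 4x2
Unfold 1 (reflect across v@6): 4 holes -> [(0, 5), (0, 6), (3, 4), (3, 7)]
Unfold 2 (reflect across h@4): 8 holes -> [(0, 5), (0, 6), (3, 4), (3, 7), (4, 4), (4, 7), (7, 5), (7, 6)]
Unfold 3 (reflect across h@8): 16 holes -> [(0, 5), (0, 6), (3, 4), (3, 7), (4, 4), (4, 7), (7, 5), (7, 6), (8, 5), (8, 6), (11, 4), (11, 7), (12, 4), (12, 7), (15, 5), (15, 6)]
Unfold 4 (reflect across v@4): 32 holes -> [(0, 1), (0, 2), (0, 5), (0, 6), (3, 0), (3, 3), (3, 4), (3, 7), (4, 0), (4, 3), (4, 4), (4, 7), (7, 1), (7, 2), (7, 5), (7, 6), (8, 1), (8, 2), (8, 5), (8, 6), (11, 0), (11, 3), (11, 4), (11, 7), (12, 0), (12, 3), (12, 4), (12, 7), (15, 1), (15, 2), (15, 5), (15, 6)]

Answer: .OO..OO.
........
........
O..OO..O
O..OO..O
........
........
.OO..OO.
.OO..OO.
........
........
O..OO..O
O..OO..O
........
........
.OO..OO.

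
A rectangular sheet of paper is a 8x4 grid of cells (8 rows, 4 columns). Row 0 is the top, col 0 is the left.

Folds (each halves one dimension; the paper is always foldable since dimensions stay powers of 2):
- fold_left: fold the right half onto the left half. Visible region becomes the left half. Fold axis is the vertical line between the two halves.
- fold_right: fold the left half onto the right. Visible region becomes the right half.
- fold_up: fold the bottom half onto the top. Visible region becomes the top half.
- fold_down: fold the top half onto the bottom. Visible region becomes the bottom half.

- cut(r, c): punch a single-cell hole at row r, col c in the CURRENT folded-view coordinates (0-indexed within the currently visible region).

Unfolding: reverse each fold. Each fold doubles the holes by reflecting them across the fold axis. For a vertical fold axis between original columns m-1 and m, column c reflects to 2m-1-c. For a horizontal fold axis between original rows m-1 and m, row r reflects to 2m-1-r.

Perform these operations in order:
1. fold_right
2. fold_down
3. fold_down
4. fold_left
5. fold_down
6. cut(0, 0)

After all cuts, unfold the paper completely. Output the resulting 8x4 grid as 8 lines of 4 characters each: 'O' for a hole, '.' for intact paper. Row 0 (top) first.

Answer: OOOO
OOOO
OOOO
OOOO
OOOO
OOOO
OOOO
OOOO

Derivation:
Op 1 fold_right: fold axis v@2; visible region now rows[0,8) x cols[2,4) = 8x2
Op 2 fold_down: fold axis h@4; visible region now rows[4,8) x cols[2,4) = 4x2
Op 3 fold_down: fold axis h@6; visible region now rows[6,8) x cols[2,4) = 2x2
Op 4 fold_left: fold axis v@3; visible region now rows[6,8) x cols[2,3) = 2x1
Op 5 fold_down: fold axis h@7; visible region now rows[7,8) x cols[2,3) = 1x1
Op 6 cut(0, 0): punch at orig (7,2); cuts so far [(7, 2)]; region rows[7,8) x cols[2,3) = 1x1
Unfold 1 (reflect across h@7): 2 holes -> [(6, 2), (7, 2)]
Unfold 2 (reflect across v@3): 4 holes -> [(6, 2), (6, 3), (7, 2), (7, 3)]
Unfold 3 (reflect across h@6): 8 holes -> [(4, 2), (4, 3), (5, 2), (5, 3), (6, 2), (6, 3), (7, 2), (7, 3)]
Unfold 4 (reflect across h@4): 16 holes -> [(0, 2), (0, 3), (1, 2), (1, 3), (2, 2), (2, 3), (3, 2), (3, 3), (4, 2), (4, 3), (5, 2), (5, 3), (6, 2), (6, 3), (7, 2), (7, 3)]
Unfold 5 (reflect across v@2): 32 holes -> [(0, 0), (0, 1), (0, 2), (0, 3), (1, 0), (1, 1), (1, 2), (1, 3), (2, 0), (2, 1), (2, 2), (2, 3), (3, 0), (3, 1), (3, 2), (3, 3), (4, 0), (4, 1), (4, 2), (4, 3), (5, 0), (5, 1), (5, 2), (5, 3), (6, 0), (6, 1), (6, 2), (6, 3), (7, 0), (7, 1), (7, 2), (7, 3)]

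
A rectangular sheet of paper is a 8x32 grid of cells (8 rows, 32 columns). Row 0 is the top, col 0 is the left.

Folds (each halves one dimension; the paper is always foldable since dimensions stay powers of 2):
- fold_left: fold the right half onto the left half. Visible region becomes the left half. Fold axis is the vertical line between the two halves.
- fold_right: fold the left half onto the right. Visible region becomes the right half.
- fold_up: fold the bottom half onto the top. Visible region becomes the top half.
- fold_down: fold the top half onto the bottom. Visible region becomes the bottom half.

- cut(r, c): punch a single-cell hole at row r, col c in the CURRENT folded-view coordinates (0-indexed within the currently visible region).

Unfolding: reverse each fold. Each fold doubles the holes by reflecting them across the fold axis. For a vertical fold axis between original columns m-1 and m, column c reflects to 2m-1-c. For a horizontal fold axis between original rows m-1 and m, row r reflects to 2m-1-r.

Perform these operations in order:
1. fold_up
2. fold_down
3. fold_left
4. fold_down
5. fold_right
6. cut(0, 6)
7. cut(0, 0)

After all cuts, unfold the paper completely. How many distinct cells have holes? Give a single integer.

Answer: 64

Derivation:
Op 1 fold_up: fold axis h@4; visible region now rows[0,4) x cols[0,32) = 4x32
Op 2 fold_down: fold axis h@2; visible region now rows[2,4) x cols[0,32) = 2x32
Op 3 fold_left: fold axis v@16; visible region now rows[2,4) x cols[0,16) = 2x16
Op 4 fold_down: fold axis h@3; visible region now rows[3,4) x cols[0,16) = 1x16
Op 5 fold_right: fold axis v@8; visible region now rows[3,4) x cols[8,16) = 1x8
Op 6 cut(0, 6): punch at orig (3,14); cuts so far [(3, 14)]; region rows[3,4) x cols[8,16) = 1x8
Op 7 cut(0, 0): punch at orig (3,8); cuts so far [(3, 8), (3, 14)]; region rows[3,4) x cols[8,16) = 1x8
Unfold 1 (reflect across v@8): 4 holes -> [(3, 1), (3, 7), (3, 8), (3, 14)]
Unfold 2 (reflect across h@3): 8 holes -> [(2, 1), (2, 7), (2, 8), (2, 14), (3, 1), (3, 7), (3, 8), (3, 14)]
Unfold 3 (reflect across v@16): 16 holes -> [(2, 1), (2, 7), (2, 8), (2, 14), (2, 17), (2, 23), (2, 24), (2, 30), (3, 1), (3, 7), (3, 8), (3, 14), (3, 17), (3, 23), (3, 24), (3, 30)]
Unfold 4 (reflect across h@2): 32 holes -> [(0, 1), (0, 7), (0, 8), (0, 14), (0, 17), (0, 23), (0, 24), (0, 30), (1, 1), (1, 7), (1, 8), (1, 14), (1, 17), (1, 23), (1, 24), (1, 30), (2, 1), (2, 7), (2, 8), (2, 14), (2, 17), (2, 23), (2, 24), (2, 30), (3, 1), (3, 7), (3, 8), (3, 14), (3, 17), (3, 23), (3, 24), (3, 30)]
Unfold 5 (reflect across h@4): 64 holes -> [(0, 1), (0, 7), (0, 8), (0, 14), (0, 17), (0, 23), (0, 24), (0, 30), (1, 1), (1, 7), (1, 8), (1, 14), (1, 17), (1, 23), (1, 24), (1, 30), (2, 1), (2, 7), (2, 8), (2, 14), (2, 17), (2, 23), (2, 24), (2, 30), (3, 1), (3, 7), (3, 8), (3, 14), (3, 17), (3, 23), (3, 24), (3, 30), (4, 1), (4, 7), (4, 8), (4, 14), (4, 17), (4, 23), (4, 24), (4, 30), (5, 1), (5, 7), (5, 8), (5, 14), (5, 17), (5, 23), (5, 24), (5, 30), (6, 1), (6, 7), (6, 8), (6, 14), (6, 17), (6, 23), (6, 24), (6, 30), (7, 1), (7, 7), (7, 8), (7, 14), (7, 17), (7, 23), (7, 24), (7, 30)]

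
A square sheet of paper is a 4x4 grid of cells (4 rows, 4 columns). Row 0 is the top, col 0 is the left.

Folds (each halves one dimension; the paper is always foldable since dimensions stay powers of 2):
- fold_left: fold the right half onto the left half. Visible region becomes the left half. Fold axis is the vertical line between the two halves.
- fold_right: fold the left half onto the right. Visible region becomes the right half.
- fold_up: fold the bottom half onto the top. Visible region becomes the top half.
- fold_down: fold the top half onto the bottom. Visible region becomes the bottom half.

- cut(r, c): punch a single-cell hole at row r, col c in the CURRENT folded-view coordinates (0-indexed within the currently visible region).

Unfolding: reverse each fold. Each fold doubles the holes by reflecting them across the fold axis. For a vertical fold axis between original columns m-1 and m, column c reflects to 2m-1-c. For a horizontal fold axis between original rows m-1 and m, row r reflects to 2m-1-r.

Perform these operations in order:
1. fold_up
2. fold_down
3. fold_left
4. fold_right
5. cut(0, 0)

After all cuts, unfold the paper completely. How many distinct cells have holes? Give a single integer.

Answer: 16

Derivation:
Op 1 fold_up: fold axis h@2; visible region now rows[0,2) x cols[0,4) = 2x4
Op 2 fold_down: fold axis h@1; visible region now rows[1,2) x cols[0,4) = 1x4
Op 3 fold_left: fold axis v@2; visible region now rows[1,2) x cols[0,2) = 1x2
Op 4 fold_right: fold axis v@1; visible region now rows[1,2) x cols[1,2) = 1x1
Op 5 cut(0, 0): punch at orig (1,1); cuts so far [(1, 1)]; region rows[1,2) x cols[1,2) = 1x1
Unfold 1 (reflect across v@1): 2 holes -> [(1, 0), (1, 1)]
Unfold 2 (reflect across v@2): 4 holes -> [(1, 0), (1, 1), (1, 2), (1, 3)]
Unfold 3 (reflect across h@1): 8 holes -> [(0, 0), (0, 1), (0, 2), (0, 3), (1, 0), (1, 1), (1, 2), (1, 3)]
Unfold 4 (reflect across h@2): 16 holes -> [(0, 0), (0, 1), (0, 2), (0, 3), (1, 0), (1, 1), (1, 2), (1, 3), (2, 0), (2, 1), (2, 2), (2, 3), (3, 0), (3, 1), (3, 2), (3, 3)]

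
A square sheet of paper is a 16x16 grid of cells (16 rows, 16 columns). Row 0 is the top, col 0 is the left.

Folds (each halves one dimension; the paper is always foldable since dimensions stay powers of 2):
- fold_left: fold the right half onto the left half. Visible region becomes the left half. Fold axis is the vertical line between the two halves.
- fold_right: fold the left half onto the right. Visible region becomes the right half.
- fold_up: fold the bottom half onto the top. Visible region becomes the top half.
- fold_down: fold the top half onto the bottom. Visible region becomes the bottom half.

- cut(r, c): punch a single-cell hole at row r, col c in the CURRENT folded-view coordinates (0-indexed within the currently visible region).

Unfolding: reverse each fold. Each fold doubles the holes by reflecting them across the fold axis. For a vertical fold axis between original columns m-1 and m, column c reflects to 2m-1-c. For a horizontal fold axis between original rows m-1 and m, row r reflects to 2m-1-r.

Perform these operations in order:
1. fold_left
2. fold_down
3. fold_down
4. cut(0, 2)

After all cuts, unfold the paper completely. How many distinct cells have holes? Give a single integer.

Answer: 8

Derivation:
Op 1 fold_left: fold axis v@8; visible region now rows[0,16) x cols[0,8) = 16x8
Op 2 fold_down: fold axis h@8; visible region now rows[8,16) x cols[0,8) = 8x8
Op 3 fold_down: fold axis h@12; visible region now rows[12,16) x cols[0,8) = 4x8
Op 4 cut(0, 2): punch at orig (12,2); cuts so far [(12, 2)]; region rows[12,16) x cols[0,8) = 4x8
Unfold 1 (reflect across h@12): 2 holes -> [(11, 2), (12, 2)]
Unfold 2 (reflect across h@8): 4 holes -> [(3, 2), (4, 2), (11, 2), (12, 2)]
Unfold 3 (reflect across v@8): 8 holes -> [(3, 2), (3, 13), (4, 2), (4, 13), (11, 2), (11, 13), (12, 2), (12, 13)]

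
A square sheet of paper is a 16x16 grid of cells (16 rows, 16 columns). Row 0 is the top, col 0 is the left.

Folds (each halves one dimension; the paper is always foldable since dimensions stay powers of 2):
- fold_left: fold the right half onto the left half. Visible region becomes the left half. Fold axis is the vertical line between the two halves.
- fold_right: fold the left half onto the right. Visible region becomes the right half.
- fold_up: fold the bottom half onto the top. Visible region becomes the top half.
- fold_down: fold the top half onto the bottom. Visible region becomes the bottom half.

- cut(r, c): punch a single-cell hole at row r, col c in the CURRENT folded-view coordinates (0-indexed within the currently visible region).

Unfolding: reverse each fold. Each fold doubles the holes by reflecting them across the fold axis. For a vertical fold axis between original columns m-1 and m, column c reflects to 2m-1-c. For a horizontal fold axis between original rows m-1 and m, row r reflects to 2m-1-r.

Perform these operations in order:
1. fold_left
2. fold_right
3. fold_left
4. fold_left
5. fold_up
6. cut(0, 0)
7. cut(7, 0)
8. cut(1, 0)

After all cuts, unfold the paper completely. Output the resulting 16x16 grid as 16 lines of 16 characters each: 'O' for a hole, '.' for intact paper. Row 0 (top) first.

Answer: OOOOOOOOOOOOOOOO
OOOOOOOOOOOOOOOO
................
................
................
................
................
OOOOOOOOOOOOOOOO
OOOOOOOOOOOOOOOO
................
................
................
................
................
OOOOOOOOOOOOOOOO
OOOOOOOOOOOOOOOO

Derivation:
Op 1 fold_left: fold axis v@8; visible region now rows[0,16) x cols[0,8) = 16x8
Op 2 fold_right: fold axis v@4; visible region now rows[0,16) x cols[4,8) = 16x4
Op 3 fold_left: fold axis v@6; visible region now rows[0,16) x cols[4,6) = 16x2
Op 4 fold_left: fold axis v@5; visible region now rows[0,16) x cols[4,5) = 16x1
Op 5 fold_up: fold axis h@8; visible region now rows[0,8) x cols[4,5) = 8x1
Op 6 cut(0, 0): punch at orig (0,4); cuts so far [(0, 4)]; region rows[0,8) x cols[4,5) = 8x1
Op 7 cut(7, 0): punch at orig (7,4); cuts so far [(0, 4), (7, 4)]; region rows[0,8) x cols[4,5) = 8x1
Op 8 cut(1, 0): punch at orig (1,4); cuts so far [(0, 4), (1, 4), (7, 4)]; region rows[0,8) x cols[4,5) = 8x1
Unfold 1 (reflect across h@8): 6 holes -> [(0, 4), (1, 4), (7, 4), (8, 4), (14, 4), (15, 4)]
Unfold 2 (reflect across v@5): 12 holes -> [(0, 4), (0, 5), (1, 4), (1, 5), (7, 4), (7, 5), (8, 4), (8, 5), (14, 4), (14, 5), (15, 4), (15, 5)]
Unfold 3 (reflect across v@6): 24 holes -> [(0, 4), (0, 5), (0, 6), (0, 7), (1, 4), (1, 5), (1, 6), (1, 7), (7, 4), (7, 5), (7, 6), (7, 7), (8, 4), (8, 5), (8, 6), (8, 7), (14, 4), (14, 5), (14, 6), (14, 7), (15, 4), (15, 5), (15, 6), (15, 7)]
Unfold 4 (reflect across v@4): 48 holes -> [(0, 0), (0, 1), (0, 2), (0, 3), (0, 4), (0, 5), (0, 6), (0, 7), (1, 0), (1, 1), (1, 2), (1, 3), (1, 4), (1, 5), (1, 6), (1, 7), (7, 0), (7, 1), (7, 2), (7, 3), (7, 4), (7, 5), (7, 6), (7, 7), (8, 0), (8, 1), (8, 2), (8, 3), (8, 4), (8, 5), (8, 6), (8, 7), (14, 0), (14, 1), (14, 2), (14, 3), (14, 4), (14, 5), (14, 6), (14, 7), (15, 0), (15, 1), (15, 2), (15, 3), (15, 4), (15, 5), (15, 6), (15, 7)]
Unfold 5 (reflect across v@8): 96 holes -> [(0, 0), (0, 1), (0, 2), (0, 3), (0, 4), (0, 5), (0, 6), (0, 7), (0, 8), (0, 9), (0, 10), (0, 11), (0, 12), (0, 13), (0, 14), (0, 15), (1, 0), (1, 1), (1, 2), (1, 3), (1, 4), (1, 5), (1, 6), (1, 7), (1, 8), (1, 9), (1, 10), (1, 11), (1, 12), (1, 13), (1, 14), (1, 15), (7, 0), (7, 1), (7, 2), (7, 3), (7, 4), (7, 5), (7, 6), (7, 7), (7, 8), (7, 9), (7, 10), (7, 11), (7, 12), (7, 13), (7, 14), (7, 15), (8, 0), (8, 1), (8, 2), (8, 3), (8, 4), (8, 5), (8, 6), (8, 7), (8, 8), (8, 9), (8, 10), (8, 11), (8, 12), (8, 13), (8, 14), (8, 15), (14, 0), (14, 1), (14, 2), (14, 3), (14, 4), (14, 5), (14, 6), (14, 7), (14, 8), (14, 9), (14, 10), (14, 11), (14, 12), (14, 13), (14, 14), (14, 15), (15, 0), (15, 1), (15, 2), (15, 3), (15, 4), (15, 5), (15, 6), (15, 7), (15, 8), (15, 9), (15, 10), (15, 11), (15, 12), (15, 13), (15, 14), (15, 15)]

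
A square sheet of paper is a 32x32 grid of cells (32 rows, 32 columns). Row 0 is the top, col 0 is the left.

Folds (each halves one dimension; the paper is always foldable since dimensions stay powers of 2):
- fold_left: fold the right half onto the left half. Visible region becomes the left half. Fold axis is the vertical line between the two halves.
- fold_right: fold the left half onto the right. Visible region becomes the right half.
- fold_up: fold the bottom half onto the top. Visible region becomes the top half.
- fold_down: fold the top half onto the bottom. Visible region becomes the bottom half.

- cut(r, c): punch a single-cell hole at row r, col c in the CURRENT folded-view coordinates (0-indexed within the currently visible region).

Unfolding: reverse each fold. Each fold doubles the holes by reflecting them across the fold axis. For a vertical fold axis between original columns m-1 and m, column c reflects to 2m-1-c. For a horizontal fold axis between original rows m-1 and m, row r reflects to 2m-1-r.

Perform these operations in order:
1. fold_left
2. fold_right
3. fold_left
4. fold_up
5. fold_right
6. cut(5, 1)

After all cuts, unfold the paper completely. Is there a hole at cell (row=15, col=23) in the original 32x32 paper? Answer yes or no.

Op 1 fold_left: fold axis v@16; visible region now rows[0,32) x cols[0,16) = 32x16
Op 2 fold_right: fold axis v@8; visible region now rows[0,32) x cols[8,16) = 32x8
Op 3 fold_left: fold axis v@12; visible region now rows[0,32) x cols[8,12) = 32x4
Op 4 fold_up: fold axis h@16; visible region now rows[0,16) x cols[8,12) = 16x4
Op 5 fold_right: fold axis v@10; visible region now rows[0,16) x cols[10,12) = 16x2
Op 6 cut(5, 1): punch at orig (5,11); cuts so far [(5, 11)]; region rows[0,16) x cols[10,12) = 16x2
Unfold 1 (reflect across v@10): 2 holes -> [(5, 8), (5, 11)]
Unfold 2 (reflect across h@16): 4 holes -> [(5, 8), (5, 11), (26, 8), (26, 11)]
Unfold 3 (reflect across v@12): 8 holes -> [(5, 8), (5, 11), (5, 12), (5, 15), (26, 8), (26, 11), (26, 12), (26, 15)]
Unfold 4 (reflect across v@8): 16 holes -> [(5, 0), (5, 3), (5, 4), (5, 7), (5, 8), (5, 11), (5, 12), (5, 15), (26, 0), (26, 3), (26, 4), (26, 7), (26, 8), (26, 11), (26, 12), (26, 15)]
Unfold 5 (reflect across v@16): 32 holes -> [(5, 0), (5, 3), (5, 4), (5, 7), (5, 8), (5, 11), (5, 12), (5, 15), (5, 16), (5, 19), (5, 20), (5, 23), (5, 24), (5, 27), (5, 28), (5, 31), (26, 0), (26, 3), (26, 4), (26, 7), (26, 8), (26, 11), (26, 12), (26, 15), (26, 16), (26, 19), (26, 20), (26, 23), (26, 24), (26, 27), (26, 28), (26, 31)]
Holes: [(5, 0), (5, 3), (5, 4), (5, 7), (5, 8), (5, 11), (5, 12), (5, 15), (5, 16), (5, 19), (5, 20), (5, 23), (5, 24), (5, 27), (5, 28), (5, 31), (26, 0), (26, 3), (26, 4), (26, 7), (26, 8), (26, 11), (26, 12), (26, 15), (26, 16), (26, 19), (26, 20), (26, 23), (26, 24), (26, 27), (26, 28), (26, 31)]

Answer: no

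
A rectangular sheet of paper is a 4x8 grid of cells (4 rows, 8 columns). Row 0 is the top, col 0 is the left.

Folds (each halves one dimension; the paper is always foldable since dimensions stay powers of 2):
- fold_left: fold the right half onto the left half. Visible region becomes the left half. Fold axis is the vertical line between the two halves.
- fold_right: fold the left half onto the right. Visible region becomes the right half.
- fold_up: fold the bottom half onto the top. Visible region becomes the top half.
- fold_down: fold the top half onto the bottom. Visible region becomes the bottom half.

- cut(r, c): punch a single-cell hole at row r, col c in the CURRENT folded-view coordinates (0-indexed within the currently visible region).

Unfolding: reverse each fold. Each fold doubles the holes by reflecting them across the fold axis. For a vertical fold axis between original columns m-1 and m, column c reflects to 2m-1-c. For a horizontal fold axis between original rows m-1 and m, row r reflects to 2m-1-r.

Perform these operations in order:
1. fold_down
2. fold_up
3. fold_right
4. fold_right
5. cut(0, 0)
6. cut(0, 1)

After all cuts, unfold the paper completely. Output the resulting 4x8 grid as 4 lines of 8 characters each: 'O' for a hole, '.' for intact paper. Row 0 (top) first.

Op 1 fold_down: fold axis h@2; visible region now rows[2,4) x cols[0,8) = 2x8
Op 2 fold_up: fold axis h@3; visible region now rows[2,3) x cols[0,8) = 1x8
Op 3 fold_right: fold axis v@4; visible region now rows[2,3) x cols[4,8) = 1x4
Op 4 fold_right: fold axis v@6; visible region now rows[2,3) x cols[6,8) = 1x2
Op 5 cut(0, 0): punch at orig (2,6); cuts so far [(2, 6)]; region rows[2,3) x cols[6,8) = 1x2
Op 6 cut(0, 1): punch at orig (2,7); cuts so far [(2, 6), (2, 7)]; region rows[2,3) x cols[6,8) = 1x2
Unfold 1 (reflect across v@6): 4 holes -> [(2, 4), (2, 5), (2, 6), (2, 7)]
Unfold 2 (reflect across v@4): 8 holes -> [(2, 0), (2, 1), (2, 2), (2, 3), (2, 4), (2, 5), (2, 6), (2, 7)]
Unfold 3 (reflect across h@3): 16 holes -> [(2, 0), (2, 1), (2, 2), (2, 3), (2, 4), (2, 5), (2, 6), (2, 7), (3, 0), (3, 1), (3, 2), (3, 3), (3, 4), (3, 5), (3, 6), (3, 7)]
Unfold 4 (reflect across h@2): 32 holes -> [(0, 0), (0, 1), (0, 2), (0, 3), (0, 4), (0, 5), (0, 6), (0, 7), (1, 0), (1, 1), (1, 2), (1, 3), (1, 4), (1, 5), (1, 6), (1, 7), (2, 0), (2, 1), (2, 2), (2, 3), (2, 4), (2, 5), (2, 6), (2, 7), (3, 0), (3, 1), (3, 2), (3, 3), (3, 4), (3, 5), (3, 6), (3, 7)]

Answer: OOOOOOOO
OOOOOOOO
OOOOOOOO
OOOOOOOO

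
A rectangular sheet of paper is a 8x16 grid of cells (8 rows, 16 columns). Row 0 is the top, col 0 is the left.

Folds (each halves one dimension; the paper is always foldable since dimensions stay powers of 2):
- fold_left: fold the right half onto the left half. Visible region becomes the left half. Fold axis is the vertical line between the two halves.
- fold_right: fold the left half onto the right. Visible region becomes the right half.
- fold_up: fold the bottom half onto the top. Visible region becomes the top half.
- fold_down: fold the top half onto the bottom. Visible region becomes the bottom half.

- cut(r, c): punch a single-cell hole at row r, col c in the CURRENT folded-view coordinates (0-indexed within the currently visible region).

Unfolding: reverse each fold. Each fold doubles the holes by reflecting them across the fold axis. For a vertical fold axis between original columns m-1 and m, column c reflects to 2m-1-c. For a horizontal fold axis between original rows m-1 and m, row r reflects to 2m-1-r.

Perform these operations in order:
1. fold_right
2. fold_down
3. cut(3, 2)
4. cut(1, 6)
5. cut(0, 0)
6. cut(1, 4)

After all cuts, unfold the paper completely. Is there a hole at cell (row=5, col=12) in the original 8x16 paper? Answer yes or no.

Op 1 fold_right: fold axis v@8; visible region now rows[0,8) x cols[8,16) = 8x8
Op 2 fold_down: fold axis h@4; visible region now rows[4,8) x cols[8,16) = 4x8
Op 3 cut(3, 2): punch at orig (7,10); cuts so far [(7, 10)]; region rows[4,8) x cols[8,16) = 4x8
Op 4 cut(1, 6): punch at orig (5,14); cuts so far [(5, 14), (7, 10)]; region rows[4,8) x cols[8,16) = 4x8
Op 5 cut(0, 0): punch at orig (4,8); cuts so far [(4, 8), (5, 14), (7, 10)]; region rows[4,8) x cols[8,16) = 4x8
Op 6 cut(1, 4): punch at orig (5,12); cuts so far [(4, 8), (5, 12), (5, 14), (7, 10)]; region rows[4,8) x cols[8,16) = 4x8
Unfold 1 (reflect across h@4): 8 holes -> [(0, 10), (2, 12), (2, 14), (3, 8), (4, 8), (5, 12), (5, 14), (7, 10)]
Unfold 2 (reflect across v@8): 16 holes -> [(0, 5), (0, 10), (2, 1), (2, 3), (2, 12), (2, 14), (3, 7), (3, 8), (4, 7), (4, 8), (5, 1), (5, 3), (5, 12), (5, 14), (7, 5), (7, 10)]
Holes: [(0, 5), (0, 10), (2, 1), (2, 3), (2, 12), (2, 14), (3, 7), (3, 8), (4, 7), (4, 8), (5, 1), (5, 3), (5, 12), (5, 14), (7, 5), (7, 10)]

Answer: yes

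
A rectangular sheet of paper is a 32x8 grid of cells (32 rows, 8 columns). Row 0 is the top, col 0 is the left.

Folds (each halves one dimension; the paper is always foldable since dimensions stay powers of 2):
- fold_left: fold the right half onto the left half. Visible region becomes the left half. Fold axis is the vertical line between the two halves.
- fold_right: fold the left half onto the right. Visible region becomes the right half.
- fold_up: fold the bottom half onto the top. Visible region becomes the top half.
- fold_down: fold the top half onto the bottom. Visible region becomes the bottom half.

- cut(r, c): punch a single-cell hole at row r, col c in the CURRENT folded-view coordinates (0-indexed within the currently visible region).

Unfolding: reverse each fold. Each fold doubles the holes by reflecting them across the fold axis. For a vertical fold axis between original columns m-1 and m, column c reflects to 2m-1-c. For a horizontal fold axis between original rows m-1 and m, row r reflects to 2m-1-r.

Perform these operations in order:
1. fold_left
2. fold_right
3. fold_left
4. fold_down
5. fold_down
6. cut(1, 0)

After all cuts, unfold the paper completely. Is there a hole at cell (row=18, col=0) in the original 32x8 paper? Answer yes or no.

Answer: no

Derivation:
Op 1 fold_left: fold axis v@4; visible region now rows[0,32) x cols[0,4) = 32x4
Op 2 fold_right: fold axis v@2; visible region now rows[0,32) x cols[2,4) = 32x2
Op 3 fold_left: fold axis v@3; visible region now rows[0,32) x cols[2,3) = 32x1
Op 4 fold_down: fold axis h@16; visible region now rows[16,32) x cols[2,3) = 16x1
Op 5 fold_down: fold axis h@24; visible region now rows[24,32) x cols[2,3) = 8x1
Op 6 cut(1, 0): punch at orig (25,2); cuts so far [(25, 2)]; region rows[24,32) x cols[2,3) = 8x1
Unfold 1 (reflect across h@24): 2 holes -> [(22, 2), (25, 2)]
Unfold 2 (reflect across h@16): 4 holes -> [(6, 2), (9, 2), (22, 2), (25, 2)]
Unfold 3 (reflect across v@3): 8 holes -> [(6, 2), (6, 3), (9, 2), (9, 3), (22, 2), (22, 3), (25, 2), (25, 3)]
Unfold 4 (reflect across v@2): 16 holes -> [(6, 0), (6, 1), (6, 2), (6, 3), (9, 0), (9, 1), (9, 2), (9, 3), (22, 0), (22, 1), (22, 2), (22, 3), (25, 0), (25, 1), (25, 2), (25, 3)]
Unfold 5 (reflect across v@4): 32 holes -> [(6, 0), (6, 1), (6, 2), (6, 3), (6, 4), (6, 5), (6, 6), (6, 7), (9, 0), (9, 1), (9, 2), (9, 3), (9, 4), (9, 5), (9, 6), (9, 7), (22, 0), (22, 1), (22, 2), (22, 3), (22, 4), (22, 5), (22, 6), (22, 7), (25, 0), (25, 1), (25, 2), (25, 3), (25, 4), (25, 5), (25, 6), (25, 7)]
Holes: [(6, 0), (6, 1), (6, 2), (6, 3), (6, 4), (6, 5), (6, 6), (6, 7), (9, 0), (9, 1), (9, 2), (9, 3), (9, 4), (9, 5), (9, 6), (9, 7), (22, 0), (22, 1), (22, 2), (22, 3), (22, 4), (22, 5), (22, 6), (22, 7), (25, 0), (25, 1), (25, 2), (25, 3), (25, 4), (25, 5), (25, 6), (25, 7)]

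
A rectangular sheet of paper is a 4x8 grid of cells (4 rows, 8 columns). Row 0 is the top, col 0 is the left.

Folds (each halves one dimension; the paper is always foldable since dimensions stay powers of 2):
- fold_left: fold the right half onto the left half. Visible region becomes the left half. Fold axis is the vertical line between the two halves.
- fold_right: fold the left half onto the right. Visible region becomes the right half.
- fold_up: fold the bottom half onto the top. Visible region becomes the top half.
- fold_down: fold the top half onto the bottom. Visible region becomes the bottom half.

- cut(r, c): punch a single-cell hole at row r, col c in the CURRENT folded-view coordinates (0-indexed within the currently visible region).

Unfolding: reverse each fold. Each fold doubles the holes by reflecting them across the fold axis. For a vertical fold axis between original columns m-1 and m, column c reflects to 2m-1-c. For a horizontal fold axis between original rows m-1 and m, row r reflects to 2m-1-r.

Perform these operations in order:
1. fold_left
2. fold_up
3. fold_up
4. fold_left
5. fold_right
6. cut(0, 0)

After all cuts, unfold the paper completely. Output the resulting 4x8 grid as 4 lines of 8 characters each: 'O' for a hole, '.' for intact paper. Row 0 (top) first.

Answer: OOOOOOOO
OOOOOOOO
OOOOOOOO
OOOOOOOO

Derivation:
Op 1 fold_left: fold axis v@4; visible region now rows[0,4) x cols[0,4) = 4x4
Op 2 fold_up: fold axis h@2; visible region now rows[0,2) x cols[0,4) = 2x4
Op 3 fold_up: fold axis h@1; visible region now rows[0,1) x cols[0,4) = 1x4
Op 4 fold_left: fold axis v@2; visible region now rows[0,1) x cols[0,2) = 1x2
Op 5 fold_right: fold axis v@1; visible region now rows[0,1) x cols[1,2) = 1x1
Op 6 cut(0, 0): punch at orig (0,1); cuts so far [(0, 1)]; region rows[0,1) x cols[1,2) = 1x1
Unfold 1 (reflect across v@1): 2 holes -> [(0, 0), (0, 1)]
Unfold 2 (reflect across v@2): 4 holes -> [(0, 0), (0, 1), (0, 2), (0, 3)]
Unfold 3 (reflect across h@1): 8 holes -> [(0, 0), (0, 1), (0, 2), (0, 3), (1, 0), (1, 1), (1, 2), (1, 3)]
Unfold 4 (reflect across h@2): 16 holes -> [(0, 0), (0, 1), (0, 2), (0, 3), (1, 0), (1, 1), (1, 2), (1, 3), (2, 0), (2, 1), (2, 2), (2, 3), (3, 0), (3, 1), (3, 2), (3, 3)]
Unfold 5 (reflect across v@4): 32 holes -> [(0, 0), (0, 1), (0, 2), (0, 3), (0, 4), (0, 5), (0, 6), (0, 7), (1, 0), (1, 1), (1, 2), (1, 3), (1, 4), (1, 5), (1, 6), (1, 7), (2, 0), (2, 1), (2, 2), (2, 3), (2, 4), (2, 5), (2, 6), (2, 7), (3, 0), (3, 1), (3, 2), (3, 3), (3, 4), (3, 5), (3, 6), (3, 7)]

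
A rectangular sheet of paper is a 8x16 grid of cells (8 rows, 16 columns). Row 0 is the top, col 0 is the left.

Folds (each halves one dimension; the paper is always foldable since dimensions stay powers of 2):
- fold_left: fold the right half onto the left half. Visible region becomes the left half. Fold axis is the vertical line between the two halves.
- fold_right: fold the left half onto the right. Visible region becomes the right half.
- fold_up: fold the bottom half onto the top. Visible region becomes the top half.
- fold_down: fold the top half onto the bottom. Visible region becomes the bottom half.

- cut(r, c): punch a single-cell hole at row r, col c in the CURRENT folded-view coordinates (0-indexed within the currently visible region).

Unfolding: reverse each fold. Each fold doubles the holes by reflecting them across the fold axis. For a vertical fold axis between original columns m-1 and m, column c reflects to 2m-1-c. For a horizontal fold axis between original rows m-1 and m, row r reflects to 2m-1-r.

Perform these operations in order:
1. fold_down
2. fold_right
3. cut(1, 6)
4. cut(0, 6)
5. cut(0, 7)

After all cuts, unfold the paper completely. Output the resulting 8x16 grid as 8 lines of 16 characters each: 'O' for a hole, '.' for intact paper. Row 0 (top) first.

Op 1 fold_down: fold axis h@4; visible region now rows[4,8) x cols[0,16) = 4x16
Op 2 fold_right: fold axis v@8; visible region now rows[4,8) x cols[8,16) = 4x8
Op 3 cut(1, 6): punch at orig (5,14); cuts so far [(5, 14)]; region rows[4,8) x cols[8,16) = 4x8
Op 4 cut(0, 6): punch at orig (4,14); cuts so far [(4, 14), (5, 14)]; region rows[4,8) x cols[8,16) = 4x8
Op 5 cut(0, 7): punch at orig (4,15); cuts so far [(4, 14), (4, 15), (5, 14)]; region rows[4,8) x cols[8,16) = 4x8
Unfold 1 (reflect across v@8): 6 holes -> [(4, 0), (4, 1), (4, 14), (4, 15), (5, 1), (5, 14)]
Unfold 2 (reflect across h@4): 12 holes -> [(2, 1), (2, 14), (3, 0), (3, 1), (3, 14), (3, 15), (4, 0), (4, 1), (4, 14), (4, 15), (5, 1), (5, 14)]

Answer: ................
................
.O............O.
OO............OO
OO............OO
.O............O.
................
................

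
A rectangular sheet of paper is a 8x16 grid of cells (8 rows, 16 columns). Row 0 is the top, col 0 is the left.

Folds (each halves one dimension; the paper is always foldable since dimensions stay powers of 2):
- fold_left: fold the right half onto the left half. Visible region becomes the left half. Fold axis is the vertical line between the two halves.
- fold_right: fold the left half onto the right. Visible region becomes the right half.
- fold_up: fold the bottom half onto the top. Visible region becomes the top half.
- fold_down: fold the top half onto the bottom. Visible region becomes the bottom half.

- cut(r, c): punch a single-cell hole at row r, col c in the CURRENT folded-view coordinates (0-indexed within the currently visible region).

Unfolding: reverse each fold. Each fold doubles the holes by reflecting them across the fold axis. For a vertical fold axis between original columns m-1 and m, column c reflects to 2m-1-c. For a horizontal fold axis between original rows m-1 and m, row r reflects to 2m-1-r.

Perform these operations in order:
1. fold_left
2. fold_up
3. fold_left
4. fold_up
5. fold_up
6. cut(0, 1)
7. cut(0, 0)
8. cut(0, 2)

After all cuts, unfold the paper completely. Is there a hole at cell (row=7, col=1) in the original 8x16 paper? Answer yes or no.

Answer: yes

Derivation:
Op 1 fold_left: fold axis v@8; visible region now rows[0,8) x cols[0,8) = 8x8
Op 2 fold_up: fold axis h@4; visible region now rows[0,4) x cols[0,8) = 4x8
Op 3 fold_left: fold axis v@4; visible region now rows[0,4) x cols[0,4) = 4x4
Op 4 fold_up: fold axis h@2; visible region now rows[0,2) x cols[0,4) = 2x4
Op 5 fold_up: fold axis h@1; visible region now rows[0,1) x cols[0,4) = 1x4
Op 6 cut(0, 1): punch at orig (0,1); cuts so far [(0, 1)]; region rows[0,1) x cols[0,4) = 1x4
Op 7 cut(0, 0): punch at orig (0,0); cuts so far [(0, 0), (0, 1)]; region rows[0,1) x cols[0,4) = 1x4
Op 8 cut(0, 2): punch at orig (0,2); cuts so far [(0, 0), (0, 1), (0, 2)]; region rows[0,1) x cols[0,4) = 1x4
Unfold 1 (reflect across h@1): 6 holes -> [(0, 0), (0, 1), (0, 2), (1, 0), (1, 1), (1, 2)]
Unfold 2 (reflect across h@2): 12 holes -> [(0, 0), (0, 1), (0, 2), (1, 0), (1, 1), (1, 2), (2, 0), (2, 1), (2, 2), (3, 0), (3, 1), (3, 2)]
Unfold 3 (reflect across v@4): 24 holes -> [(0, 0), (0, 1), (0, 2), (0, 5), (0, 6), (0, 7), (1, 0), (1, 1), (1, 2), (1, 5), (1, 6), (1, 7), (2, 0), (2, 1), (2, 2), (2, 5), (2, 6), (2, 7), (3, 0), (3, 1), (3, 2), (3, 5), (3, 6), (3, 7)]
Unfold 4 (reflect across h@4): 48 holes -> [(0, 0), (0, 1), (0, 2), (0, 5), (0, 6), (0, 7), (1, 0), (1, 1), (1, 2), (1, 5), (1, 6), (1, 7), (2, 0), (2, 1), (2, 2), (2, 5), (2, 6), (2, 7), (3, 0), (3, 1), (3, 2), (3, 5), (3, 6), (3, 7), (4, 0), (4, 1), (4, 2), (4, 5), (4, 6), (4, 7), (5, 0), (5, 1), (5, 2), (5, 5), (5, 6), (5, 7), (6, 0), (6, 1), (6, 2), (6, 5), (6, 6), (6, 7), (7, 0), (7, 1), (7, 2), (7, 5), (7, 6), (7, 7)]
Unfold 5 (reflect across v@8): 96 holes -> [(0, 0), (0, 1), (0, 2), (0, 5), (0, 6), (0, 7), (0, 8), (0, 9), (0, 10), (0, 13), (0, 14), (0, 15), (1, 0), (1, 1), (1, 2), (1, 5), (1, 6), (1, 7), (1, 8), (1, 9), (1, 10), (1, 13), (1, 14), (1, 15), (2, 0), (2, 1), (2, 2), (2, 5), (2, 6), (2, 7), (2, 8), (2, 9), (2, 10), (2, 13), (2, 14), (2, 15), (3, 0), (3, 1), (3, 2), (3, 5), (3, 6), (3, 7), (3, 8), (3, 9), (3, 10), (3, 13), (3, 14), (3, 15), (4, 0), (4, 1), (4, 2), (4, 5), (4, 6), (4, 7), (4, 8), (4, 9), (4, 10), (4, 13), (4, 14), (4, 15), (5, 0), (5, 1), (5, 2), (5, 5), (5, 6), (5, 7), (5, 8), (5, 9), (5, 10), (5, 13), (5, 14), (5, 15), (6, 0), (6, 1), (6, 2), (6, 5), (6, 6), (6, 7), (6, 8), (6, 9), (6, 10), (6, 13), (6, 14), (6, 15), (7, 0), (7, 1), (7, 2), (7, 5), (7, 6), (7, 7), (7, 8), (7, 9), (7, 10), (7, 13), (7, 14), (7, 15)]
Holes: [(0, 0), (0, 1), (0, 2), (0, 5), (0, 6), (0, 7), (0, 8), (0, 9), (0, 10), (0, 13), (0, 14), (0, 15), (1, 0), (1, 1), (1, 2), (1, 5), (1, 6), (1, 7), (1, 8), (1, 9), (1, 10), (1, 13), (1, 14), (1, 15), (2, 0), (2, 1), (2, 2), (2, 5), (2, 6), (2, 7), (2, 8), (2, 9), (2, 10), (2, 13), (2, 14), (2, 15), (3, 0), (3, 1), (3, 2), (3, 5), (3, 6), (3, 7), (3, 8), (3, 9), (3, 10), (3, 13), (3, 14), (3, 15), (4, 0), (4, 1), (4, 2), (4, 5), (4, 6), (4, 7), (4, 8), (4, 9), (4, 10), (4, 13), (4, 14), (4, 15), (5, 0), (5, 1), (5, 2), (5, 5), (5, 6), (5, 7), (5, 8), (5, 9), (5, 10), (5, 13), (5, 14), (5, 15), (6, 0), (6, 1), (6, 2), (6, 5), (6, 6), (6, 7), (6, 8), (6, 9), (6, 10), (6, 13), (6, 14), (6, 15), (7, 0), (7, 1), (7, 2), (7, 5), (7, 6), (7, 7), (7, 8), (7, 9), (7, 10), (7, 13), (7, 14), (7, 15)]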